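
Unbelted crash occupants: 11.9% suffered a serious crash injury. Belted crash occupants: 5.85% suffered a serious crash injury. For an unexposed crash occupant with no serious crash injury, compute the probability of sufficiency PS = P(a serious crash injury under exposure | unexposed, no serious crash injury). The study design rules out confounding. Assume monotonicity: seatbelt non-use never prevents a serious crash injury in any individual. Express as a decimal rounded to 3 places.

p₁ = 0.119, p₀ = 0.0585.
Under exogeneity and monotonicity, PS = (p₁ − p₀) / (1 − p₀).
PS = (0.119 − 0.0585) / (1 − 0.0585) = 0.0605 / 0.9415 ≈ 0.0643

PS ≈ 0.064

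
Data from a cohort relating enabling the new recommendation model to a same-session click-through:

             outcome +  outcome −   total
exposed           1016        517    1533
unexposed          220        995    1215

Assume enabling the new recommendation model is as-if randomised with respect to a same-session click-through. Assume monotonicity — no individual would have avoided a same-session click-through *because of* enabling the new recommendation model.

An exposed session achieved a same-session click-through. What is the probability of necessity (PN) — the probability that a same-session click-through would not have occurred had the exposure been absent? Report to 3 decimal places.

PN ≈ 0.727

p₁ = P(outcome | exposed) = 1016/1533 = 0.66275
p₀ = P(outcome | unexposed) = 220/1215 = 0.18107
Under exogeneity and monotonicity, PN = (p₁ − p₀) / p₁.
PN = (0.66275 − 0.18107) / 0.66275 = 0.48168 / 0.66275 ≈ 0.7268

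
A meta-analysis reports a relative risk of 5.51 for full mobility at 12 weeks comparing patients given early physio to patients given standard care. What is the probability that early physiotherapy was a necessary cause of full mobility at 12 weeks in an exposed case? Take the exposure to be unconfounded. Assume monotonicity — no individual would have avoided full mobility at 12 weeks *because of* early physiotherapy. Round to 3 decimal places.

PN ≈ 0.819

Under exogeneity and monotonicity, PN = (RR − 1) / RR = 1 − 1/RR.
PN = (5.51 − 1) / 5.51 = 4.51 / 5.51 ≈ 0.8185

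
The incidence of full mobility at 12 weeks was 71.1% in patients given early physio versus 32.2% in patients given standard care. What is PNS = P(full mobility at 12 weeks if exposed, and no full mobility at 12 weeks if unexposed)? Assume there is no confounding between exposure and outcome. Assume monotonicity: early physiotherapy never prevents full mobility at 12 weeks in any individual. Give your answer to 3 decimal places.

PNS ≈ 0.389

p₁ = 0.711, p₀ = 0.322.
Under exogeneity and monotonicity, PNS = p₁ − p₀.
PNS = 0.711 − 0.322 = 0.389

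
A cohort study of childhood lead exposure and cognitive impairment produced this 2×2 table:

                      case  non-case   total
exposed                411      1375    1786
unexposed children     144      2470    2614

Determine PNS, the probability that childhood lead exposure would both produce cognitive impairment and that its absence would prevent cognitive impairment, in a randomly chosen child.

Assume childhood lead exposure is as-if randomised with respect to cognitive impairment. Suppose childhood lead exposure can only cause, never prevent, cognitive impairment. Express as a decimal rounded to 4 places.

PNS ≈ 0.1750

p₁ = P(outcome | exposed) = 411/1786 = 0.23012
p₀ = P(outcome | unexposed) = 144/2614 = 0.055088
Under exogeneity and monotonicity, PNS = p₁ − p₀.
PNS = 0.23012 − 0.055088 = 0.17504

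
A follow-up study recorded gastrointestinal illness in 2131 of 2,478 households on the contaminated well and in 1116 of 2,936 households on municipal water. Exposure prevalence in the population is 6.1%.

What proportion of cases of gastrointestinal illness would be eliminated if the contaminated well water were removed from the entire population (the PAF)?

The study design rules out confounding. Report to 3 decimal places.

PAF ≈ 0.072

p₁ = P(outcome | exposed) = 2131/2478 = 0.85997
p₀ = P(outcome | unexposed) = 1116/2936 = 0.38011
Overall risk P(Y=1) = π·p₁ + (1−π)·p₀ = 0.061×0.85997 + 0.939×0.38011 = 0.40938.
Under exogeneity, PAF = [P(Y=1) − p₀] / P(Y=1).
PAF = (0.40938 − 0.38011) / 0.40938 ≈ 0.0715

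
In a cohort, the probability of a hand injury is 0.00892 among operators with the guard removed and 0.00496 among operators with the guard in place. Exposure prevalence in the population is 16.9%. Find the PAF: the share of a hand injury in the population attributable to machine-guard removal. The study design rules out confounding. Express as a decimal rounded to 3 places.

Let p₁ = 0.00892, p₀ = 0.00496.
Overall risk P(Y=1) = π·p₁ + (1−π)·p₀ = 0.169×0.00892 + 0.831×0.00496 = 0.0056292.
Under exogeneity, PAF = [P(Y=1) − p₀] / P(Y=1).
PAF = (0.0056292 − 0.00496) / 0.0056292 ≈ 0.1189

PAF ≈ 0.119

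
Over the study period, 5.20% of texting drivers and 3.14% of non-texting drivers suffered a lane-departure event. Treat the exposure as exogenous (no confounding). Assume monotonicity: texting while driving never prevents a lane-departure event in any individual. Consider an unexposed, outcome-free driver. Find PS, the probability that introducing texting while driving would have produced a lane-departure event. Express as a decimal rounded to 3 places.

p₁ = 0.052, p₀ = 0.0314.
Under exogeneity and monotonicity, PS = (p₁ − p₀) / (1 − p₀).
PS = (0.052 − 0.0314) / (1 − 0.0314) = 0.0206 / 0.9686 ≈ 0.0213

PS ≈ 0.021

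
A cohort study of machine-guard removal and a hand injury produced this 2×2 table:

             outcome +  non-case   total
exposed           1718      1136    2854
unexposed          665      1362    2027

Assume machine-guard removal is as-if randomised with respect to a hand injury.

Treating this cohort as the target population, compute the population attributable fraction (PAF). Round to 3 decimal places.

PAF ≈ 0.328

p₁ = P(outcome | exposed) = 1718/2854 = 0.60196
p₀ = P(outcome | unexposed) = 665/2027 = 0.32807
Exposure prevalence π = 2854/4881 = 0.58472; overall risk P(Y=1) = 0.48822.
Under exogeneity, PAF = [P(Y=1) − p₀]/P(Y=1).
PAF = (0.48822 − 0.32807) / 0.48822 ≈ 0.3280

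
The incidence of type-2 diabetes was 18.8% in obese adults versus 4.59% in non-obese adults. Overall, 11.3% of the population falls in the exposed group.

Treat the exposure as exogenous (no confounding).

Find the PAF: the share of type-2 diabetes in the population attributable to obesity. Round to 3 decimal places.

p₁ = 0.188, p₀ = 0.0459.
Overall risk P(Y=1) = π·p₁ + (1−π)·p₀ = 0.113×0.188 + 0.887×0.0459 = 0.061957.
Under exogeneity, PAF = [P(Y=1) − p₀] / P(Y=1).
PAF = (0.061957 − 0.0459) / 0.061957 ≈ 0.2592

PAF ≈ 0.259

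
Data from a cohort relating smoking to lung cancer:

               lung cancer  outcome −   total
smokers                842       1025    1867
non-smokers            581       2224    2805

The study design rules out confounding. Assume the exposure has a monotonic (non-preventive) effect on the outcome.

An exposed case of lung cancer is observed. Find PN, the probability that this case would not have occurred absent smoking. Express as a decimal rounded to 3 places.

p₁ = P(outcome | exposed) = 842/1867 = 0.45099
p₀ = P(outcome | unexposed) = 581/2805 = 0.20713
Under exogeneity and monotonicity, PN = (p₁ − p₀)/p₁.
PN = (0.45099 − 0.20713) / 0.45099 ≈ 0.5407

PN ≈ 0.541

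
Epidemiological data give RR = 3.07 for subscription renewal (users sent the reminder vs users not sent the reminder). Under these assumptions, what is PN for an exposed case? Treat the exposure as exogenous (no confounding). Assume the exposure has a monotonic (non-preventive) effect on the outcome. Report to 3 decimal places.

PN ≈ 0.674

Under exogeneity and monotonicity, PN = (RR − 1) / RR = 1 − 1/RR.
PN = (3.07 − 1) / 3.07 = 2.07 / 3.07 ≈ 0.6743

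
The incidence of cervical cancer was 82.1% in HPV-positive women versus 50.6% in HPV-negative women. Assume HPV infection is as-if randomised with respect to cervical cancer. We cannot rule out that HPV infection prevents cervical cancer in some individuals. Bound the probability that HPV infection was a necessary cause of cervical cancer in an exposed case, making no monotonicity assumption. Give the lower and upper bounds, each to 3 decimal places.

0.384 ≤ PN ≤ 0.602

p₁ = 0.821, p₀ = 0.506.
Under exogeneity alone the bounds on PN are max{0,(p₁−p₀)/p₁} ≤ PN ≤ min{1,(1−p₀)/p₁}.
  lower = (p₁ − p₀)/p₁ = 0.315 / 0.821 ≈ 0.3837
  upper = min{1, (1 − p₀)/p₁} = 0.494 / 0.821 ≈ 0.6017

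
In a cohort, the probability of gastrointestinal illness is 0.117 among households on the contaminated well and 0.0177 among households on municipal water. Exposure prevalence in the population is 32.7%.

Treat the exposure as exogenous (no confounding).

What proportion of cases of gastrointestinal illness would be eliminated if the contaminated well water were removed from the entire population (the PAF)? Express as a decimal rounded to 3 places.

Let p₁ = 0.117, p₀ = 0.0177.
Overall risk P(Y=1) = π·p₁ + (1−π)·p₀ = 0.327×0.117 + 0.673×0.0177 = 0.050171.
Under exogeneity, PAF = [P(Y=1) − p₀] / P(Y=1).
PAF = (0.050171 − 0.0177) / 0.050171 ≈ 0.6472

PAF ≈ 0.647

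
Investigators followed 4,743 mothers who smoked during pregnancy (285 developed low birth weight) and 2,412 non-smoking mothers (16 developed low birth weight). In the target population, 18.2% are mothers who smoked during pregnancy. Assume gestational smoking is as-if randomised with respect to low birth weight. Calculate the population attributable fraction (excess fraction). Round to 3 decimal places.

p₁ = P(outcome | exposed) = 285/4743 = 0.060089
p₀ = P(outcome | unexposed) = 16/2412 = 0.0066335
Overall risk P(Y=1) = π·p₁ + (1−π)·p₀ = 0.182×0.060089 + 0.818×0.0066335 = 0.016362.
Under exogeneity, PAF = [P(Y=1) − p₀] / P(Y=1).
PAF = (0.016362 − 0.0066335) / 0.016362 ≈ 0.5946

PAF ≈ 0.595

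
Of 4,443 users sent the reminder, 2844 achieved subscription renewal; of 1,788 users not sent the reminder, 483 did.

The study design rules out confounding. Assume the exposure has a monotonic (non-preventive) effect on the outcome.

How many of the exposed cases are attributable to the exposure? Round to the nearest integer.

p₁ = P(outcome | exposed) = 2844/4443 = 0.64011
p₀ = P(outcome | unexposed) = 483/1788 = 0.27013
PN = (p₁ − p₀)/p₁ = (0.64011 − 0.27013) / 0.64011 ≈ 0.57799.
Attributable cases ≈ PN × (exposed cases) = 0.57799 × 2844 ≈ 1643.79.

about 1644 cases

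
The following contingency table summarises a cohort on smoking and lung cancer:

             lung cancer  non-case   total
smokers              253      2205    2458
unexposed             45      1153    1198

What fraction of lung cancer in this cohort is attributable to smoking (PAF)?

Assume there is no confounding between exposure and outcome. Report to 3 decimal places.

PAF ≈ 0.539

p₁ = P(outcome | exposed) = 253/2458 = 0.10293
p₀ = P(outcome | unexposed) = 45/1198 = 0.037563
Exposure prevalence π = 2458/3656 = 0.67232; overall risk P(Y=1) = 0.08151.
Under exogeneity, PAF = [P(Y=1) − p₀]/P(Y=1).
PAF = (0.08151 − 0.037563) / 0.08151 ≈ 0.5392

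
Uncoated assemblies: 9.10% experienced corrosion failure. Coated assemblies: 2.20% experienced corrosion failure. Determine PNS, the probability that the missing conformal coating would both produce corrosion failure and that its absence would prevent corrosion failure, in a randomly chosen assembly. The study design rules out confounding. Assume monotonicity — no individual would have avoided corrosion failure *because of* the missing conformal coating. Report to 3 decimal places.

p₁ = 0.091, p₀ = 0.022.
Under exogeneity and monotonicity, PNS = p₁ − p₀.
PNS = 0.091 − 0.022 = 0.069

PNS ≈ 0.069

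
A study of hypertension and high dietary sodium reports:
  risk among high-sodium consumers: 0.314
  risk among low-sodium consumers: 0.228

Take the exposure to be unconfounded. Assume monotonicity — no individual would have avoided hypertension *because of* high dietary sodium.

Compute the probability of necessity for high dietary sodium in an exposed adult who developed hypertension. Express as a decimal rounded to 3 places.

Let p₁ = 0.314, p₀ = 0.228.
Under exogeneity and monotonicity, PN = (p₁ − p₀) / p₁.
PN = (0.314 − 0.228) / 0.314 = 0.086 / 0.314 ≈ 0.2739

PN ≈ 0.274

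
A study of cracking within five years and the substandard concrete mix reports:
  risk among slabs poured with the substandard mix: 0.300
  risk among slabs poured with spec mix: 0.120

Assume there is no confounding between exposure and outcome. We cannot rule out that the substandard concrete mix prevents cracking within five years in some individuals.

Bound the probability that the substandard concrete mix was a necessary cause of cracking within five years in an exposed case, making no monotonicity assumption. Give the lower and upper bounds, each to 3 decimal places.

0.600 ≤ PN ≤ 1.000

Let p₁ = 0.3, p₀ = 0.12.
Under exogeneity alone the bounds on PN are max{0,(p₁−p₀)/p₁} ≤ PN ≤ min{1,(1−p₀)/p₁}.
  lower = (p₁ − p₀)/p₁ = 0.18 / 0.3 ≈ 0.6000
  upper = min{1, (1 − p₀)/p₁} = 0.88 / 0.3 ≈ 2.9333 → capped at 1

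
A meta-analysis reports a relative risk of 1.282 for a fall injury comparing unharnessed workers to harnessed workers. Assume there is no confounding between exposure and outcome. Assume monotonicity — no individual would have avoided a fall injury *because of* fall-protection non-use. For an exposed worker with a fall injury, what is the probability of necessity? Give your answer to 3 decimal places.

Under exogeneity and monotonicity, PN = (RR − 1) / RR = 1 − 1/RR.
PN = (1.282 − 1) / 1.282 = 0.282 / 1.282 ≈ 0.2200

PN ≈ 0.220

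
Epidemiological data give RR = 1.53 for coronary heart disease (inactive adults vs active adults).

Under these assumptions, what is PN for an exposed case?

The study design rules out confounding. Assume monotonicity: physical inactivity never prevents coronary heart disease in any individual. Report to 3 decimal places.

Under exogeneity and monotonicity, PN = (RR − 1) / RR = 1 − 1/RR.
PN = (1.53 − 1) / 1.53 = 0.53 / 1.53 ≈ 0.3464

PN ≈ 0.346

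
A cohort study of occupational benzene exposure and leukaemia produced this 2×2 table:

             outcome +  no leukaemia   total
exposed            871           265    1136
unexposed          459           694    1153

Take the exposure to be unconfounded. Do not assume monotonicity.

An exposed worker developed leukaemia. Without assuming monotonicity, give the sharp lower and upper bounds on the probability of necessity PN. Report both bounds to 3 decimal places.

0.481 ≤ PN ≤ 0.785

p₁ = P(outcome | exposed) = 871/1136 = 0.76673
p₀ = P(outcome | unexposed) = 459/1153 = 0.39809
Under exogeneity alone the bounds on PN are max{0,(p₁−p₀)/p₁} ≤ PN ≤ min{1,(1−p₀)/p₁}.
  lower = (p₁ − p₀)/p₁ = 0.36863 / 0.76673 ≈ 0.4808
  upper = min{1, (1 − p₀)/p₁} = 0.60191 / 0.76673 ≈ 0.7850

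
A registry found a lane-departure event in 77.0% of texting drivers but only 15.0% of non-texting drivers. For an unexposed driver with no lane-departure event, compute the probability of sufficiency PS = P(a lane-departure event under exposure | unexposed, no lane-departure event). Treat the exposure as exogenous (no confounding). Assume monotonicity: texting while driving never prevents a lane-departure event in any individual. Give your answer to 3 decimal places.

p₁ = 0.77, p₀ = 0.15.
Under exogeneity and monotonicity, PS = (p₁ − p₀) / (1 − p₀).
PS = (0.77 − 0.15) / (1 − 0.15) = 0.62 / 0.85 ≈ 0.7294

PS ≈ 0.729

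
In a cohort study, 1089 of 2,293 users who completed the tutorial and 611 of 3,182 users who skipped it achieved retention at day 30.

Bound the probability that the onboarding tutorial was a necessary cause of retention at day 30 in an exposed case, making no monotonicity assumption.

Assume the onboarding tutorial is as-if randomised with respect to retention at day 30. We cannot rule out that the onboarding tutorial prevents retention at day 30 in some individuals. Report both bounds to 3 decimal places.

0.596 ≤ PN ≤ 1.000

p₁ = P(outcome | exposed) = 1089/2293 = 0.47492
p₀ = P(outcome | unexposed) = 611/3182 = 0.19202
Under exogeneity alone the bounds on PN are max{0,(p₁−p₀)/p₁} ≤ PN ≤ min{1,(1−p₀)/p₁}.
  lower = (p₁ − p₀)/p₁ = 0.28291 / 0.47492 ≈ 0.5957
  upper = min{1, (1 − p₀)/p₁} = 0.80798 / 0.47492 ≈ 1.7013 → capped at 1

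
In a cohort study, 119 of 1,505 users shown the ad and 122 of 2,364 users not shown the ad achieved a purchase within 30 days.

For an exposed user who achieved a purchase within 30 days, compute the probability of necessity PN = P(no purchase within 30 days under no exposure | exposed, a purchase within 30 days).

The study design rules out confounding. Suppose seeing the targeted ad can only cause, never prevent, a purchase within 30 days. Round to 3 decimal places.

PN ≈ 0.347

p₁ = P(outcome | exposed) = 119/1505 = 0.07907
p₀ = P(outcome | unexposed) = 122/2364 = 0.051607
Under exogeneity and monotonicity, PN = (p₁ − p₀) / p₁.
PN = (0.07907 − 0.051607) / 0.07907 = 0.027462 / 0.07907 ≈ 0.3473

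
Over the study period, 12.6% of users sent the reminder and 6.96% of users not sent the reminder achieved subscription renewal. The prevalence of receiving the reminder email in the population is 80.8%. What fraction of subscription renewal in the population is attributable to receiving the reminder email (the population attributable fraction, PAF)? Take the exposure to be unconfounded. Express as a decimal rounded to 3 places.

p₁ = 0.126, p₀ = 0.0696.
Overall risk P(Y=1) = π·p₁ + (1−π)·p₀ = 0.808×0.126 + 0.192×0.0696 = 0.11517.
Under exogeneity, PAF = [P(Y=1) − p₀] / P(Y=1).
PAF = (0.11517 − 0.0696) / 0.11517 ≈ 0.3957

PAF ≈ 0.396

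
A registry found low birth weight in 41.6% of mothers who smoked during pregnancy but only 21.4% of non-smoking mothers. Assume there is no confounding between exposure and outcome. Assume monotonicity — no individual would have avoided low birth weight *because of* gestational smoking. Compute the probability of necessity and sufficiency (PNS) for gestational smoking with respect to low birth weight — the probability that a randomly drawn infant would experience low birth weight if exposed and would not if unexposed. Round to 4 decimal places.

p₁ = 0.416, p₀ = 0.214.
Under exogeneity and monotonicity, PNS = p₁ − p₀.
PNS = 0.416 − 0.214 = 0.202

PNS ≈ 0.2020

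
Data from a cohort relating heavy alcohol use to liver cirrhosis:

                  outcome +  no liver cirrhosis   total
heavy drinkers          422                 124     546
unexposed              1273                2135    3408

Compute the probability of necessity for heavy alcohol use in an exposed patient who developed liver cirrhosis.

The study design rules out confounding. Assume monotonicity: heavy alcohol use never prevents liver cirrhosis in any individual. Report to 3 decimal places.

PN ≈ 0.517

p₁ = P(outcome | exposed) = 422/546 = 0.77289
p₀ = P(outcome | unexposed) = 1273/3408 = 0.37353
Under exogeneity and monotonicity, PN = (p₁ − p₀)/p₁.
PN = (0.77289 − 0.37353) / 0.77289 ≈ 0.5167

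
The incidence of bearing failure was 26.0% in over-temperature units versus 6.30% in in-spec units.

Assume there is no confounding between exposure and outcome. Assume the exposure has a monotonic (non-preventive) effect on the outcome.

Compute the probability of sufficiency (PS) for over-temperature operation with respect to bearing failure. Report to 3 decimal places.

PS ≈ 0.210

p₁ = 0.26, p₀ = 0.063.
Under exogeneity and monotonicity, PS = (p₁ − p₀) / (1 − p₀).
PS = (0.26 − 0.063) / (1 − 0.063) = 0.197 / 0.937 ≈ 0.2102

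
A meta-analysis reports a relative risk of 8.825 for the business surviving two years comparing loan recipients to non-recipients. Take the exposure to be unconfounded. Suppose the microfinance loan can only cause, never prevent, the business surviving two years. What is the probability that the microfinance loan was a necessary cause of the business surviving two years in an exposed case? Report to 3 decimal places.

Under exogeneity and monotonicity, PN = (RR − 1) / RR = 1 − 1/RR.
PN = (8.825 − 1) / 8.825 = 7.825 / 8.825 ≈ 0.8867

PN ≈ 0.887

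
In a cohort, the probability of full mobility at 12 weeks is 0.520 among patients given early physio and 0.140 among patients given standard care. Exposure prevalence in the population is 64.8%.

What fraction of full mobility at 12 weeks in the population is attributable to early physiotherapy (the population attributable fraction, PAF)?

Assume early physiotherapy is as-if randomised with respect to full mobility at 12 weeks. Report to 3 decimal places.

PAF ≈ 0.638

Let p₁ = 0.52, p₀ = 0.14.
Overall risk P(Y=1) = π·p₁ + (1−π)·p₀ = 0.648×0.52 + 0.352×0.14 = 0.38624.
Under exogeneity, PAF = [P(Y=1) − p₀] / P(Y=1).
PAF = (0.38624 − 0.14) / 0.38624 ≈ 0.6375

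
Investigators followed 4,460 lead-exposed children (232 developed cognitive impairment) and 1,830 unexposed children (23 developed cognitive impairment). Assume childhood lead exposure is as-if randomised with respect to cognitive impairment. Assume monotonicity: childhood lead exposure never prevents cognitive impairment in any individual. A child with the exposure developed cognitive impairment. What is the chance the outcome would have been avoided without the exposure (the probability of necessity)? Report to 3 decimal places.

p₁ = P(outcome | exposed) = 232/4460 = 0.052018
p₀ = P(outcome | unexposed) = 23/1830 = 0.012568
Under exogeneity and monotonicity, PN = (p₁ − p₀) / p₁.
PN = (0.052018 − 0.012568) / 0.052018 = 0.03945 / 0.052018 ≈ 0.7584

PN ≈ 0.758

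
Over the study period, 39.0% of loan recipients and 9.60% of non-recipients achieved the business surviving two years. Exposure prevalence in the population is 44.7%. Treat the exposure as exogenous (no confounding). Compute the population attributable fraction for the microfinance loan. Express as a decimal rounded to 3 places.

PAF ≈ 0.578

p₁ = 0.39, p₀ = 0.096.
Overall risk P(Y=1) = π·p₁ + (1−π)·p₀ = 0.447×0.39 + 0.553×0.096 = 0.22742.
Under exogeneity, PAF = [P(Y=1) − p₀] / P(Y=1).
PAF = (0.22742 − 0.096) / 0.22742 ≈ 0.5779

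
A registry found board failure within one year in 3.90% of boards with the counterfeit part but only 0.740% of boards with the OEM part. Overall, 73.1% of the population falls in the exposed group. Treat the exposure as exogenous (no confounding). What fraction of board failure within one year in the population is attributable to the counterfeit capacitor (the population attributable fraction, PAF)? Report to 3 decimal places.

p₁ = 0.039, p₀ = 0.0074.
Overall risk P(Y=1) = π·p₁ + (1−π)·p₀ = 0.731×0.039 + 0.269×0.0074 = 0.0305.
Under exogeneity, PAF = [P(Y=1) − p₀] / P(Y=1).
PAF = (0.0305 − 0.0074) / 0.0305 ≈ 0.7574

PAF ≈ 0.757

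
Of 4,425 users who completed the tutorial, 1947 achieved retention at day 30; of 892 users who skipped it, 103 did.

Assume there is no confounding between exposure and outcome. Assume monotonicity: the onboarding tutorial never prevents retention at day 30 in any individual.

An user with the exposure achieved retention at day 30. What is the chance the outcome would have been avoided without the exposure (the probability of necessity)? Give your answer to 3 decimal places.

PN ≈ 0.738

p₁ = P(outcome | exposed) = 1947/4425 = 0.44
p₀ = P(outcome | unexposed) = 103/892 = 0.11547
Under exogeneity and monotonicity, PN = (p₁ − p₀) / p₁.
PN = (0.44 − 0.11547) / 0.44 = 0.32453 / 0.44 ≈ 0.7376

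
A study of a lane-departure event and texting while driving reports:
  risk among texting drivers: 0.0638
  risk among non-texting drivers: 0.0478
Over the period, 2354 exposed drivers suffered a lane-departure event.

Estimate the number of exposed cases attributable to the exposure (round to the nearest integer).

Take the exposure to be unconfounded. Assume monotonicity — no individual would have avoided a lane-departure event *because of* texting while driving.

about 590 cases

Let p₁ = 0.0638, p₀ = 0.0478.
PN = (p₁ − p₀)/p₁ = (0.0638 − 0.0478) / 0.0638 ≈ 0.25078.
Attributable cases ≈ PN × (exposed cases) = 0.25078 × 2354 ≈ 590.34.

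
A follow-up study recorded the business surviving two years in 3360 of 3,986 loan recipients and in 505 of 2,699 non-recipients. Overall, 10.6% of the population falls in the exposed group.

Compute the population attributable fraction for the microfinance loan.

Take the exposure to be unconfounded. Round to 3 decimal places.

PAF ≈ 0.271

p₁ = P(outcome | exposed) = 3360/3986 = 0.84295
p₀ = P(outcome | unexposed) = 505/2699 = 0.18711
Overall risk P(Y=1) = π·p₁ + (1−π)·p₀ = 0.106×0.84295 + 0.894×0.18711 = 0.25663.
Under exogeneity, PAF = [P(Y=1) − p₀] / P(Y=1).
PAF = (0.25663 − 0.18711) / 0.25663 ≈ 0.2709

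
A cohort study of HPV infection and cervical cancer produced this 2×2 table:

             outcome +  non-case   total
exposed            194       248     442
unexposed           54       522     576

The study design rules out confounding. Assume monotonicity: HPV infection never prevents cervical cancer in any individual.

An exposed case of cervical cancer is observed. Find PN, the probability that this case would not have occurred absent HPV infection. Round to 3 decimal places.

PN ≈ 0.786

p₁ = P(outcome | exposed) = 194/442 = 0.43891
p₀ = P(outcome | unexposed) = 54/576 = 0.09375
Under exogeneity and monotonicity, PN = (p₁ − p₀)/p₁.
PN = (0.43891 − 0.09375) / 0.43891 ≈ 0.7864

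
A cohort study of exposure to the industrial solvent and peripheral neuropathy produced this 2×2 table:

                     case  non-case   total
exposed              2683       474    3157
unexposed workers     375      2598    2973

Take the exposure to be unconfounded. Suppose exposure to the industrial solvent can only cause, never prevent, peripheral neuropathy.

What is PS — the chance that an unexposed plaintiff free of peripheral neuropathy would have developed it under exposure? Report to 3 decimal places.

p₁ = P(outcome | exposed) = 2683/3157 = 0.84986
p₀ = P(outcome | unexposed) = 375/2973 = 0.12614
Under exogeneity and monotonicity, PS = (p₁ − p₀) / (1 − p₀).
PS = (0.84986 − 0.12614) / (1 − 0.12614) = 0.72372 / 0.87386 ≈ 0.8282

PS ≈ 0.828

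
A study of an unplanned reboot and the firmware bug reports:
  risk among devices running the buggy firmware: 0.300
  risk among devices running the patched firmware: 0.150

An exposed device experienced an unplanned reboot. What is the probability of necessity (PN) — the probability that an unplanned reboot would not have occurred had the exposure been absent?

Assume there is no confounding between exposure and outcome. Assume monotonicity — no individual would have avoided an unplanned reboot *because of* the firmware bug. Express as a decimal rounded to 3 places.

Let p₁ = 0.3, p₀ = 0.15.
Under exogeneity and monotonicity, PN = (p₁ − p₀) / p₁.
PN = (0.3 − 0.15) / 0.3 = 0.15 / 0.3 ≈ 0.5000

PN ≈ 0.500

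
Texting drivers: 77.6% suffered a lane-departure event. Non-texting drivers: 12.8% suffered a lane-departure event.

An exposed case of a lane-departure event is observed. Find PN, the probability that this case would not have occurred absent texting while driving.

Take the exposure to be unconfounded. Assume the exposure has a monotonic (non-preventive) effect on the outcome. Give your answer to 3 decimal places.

PN ≈ 0.835

p₁ = 0.776, p₀ = 0.128.
Under exogeneity and monotonicity, PN = (p₁ − p₀) / p₁.
PN = (0.776 − 0.128) / 0.776 = 0.648 / 0.776 ≈ 0.8351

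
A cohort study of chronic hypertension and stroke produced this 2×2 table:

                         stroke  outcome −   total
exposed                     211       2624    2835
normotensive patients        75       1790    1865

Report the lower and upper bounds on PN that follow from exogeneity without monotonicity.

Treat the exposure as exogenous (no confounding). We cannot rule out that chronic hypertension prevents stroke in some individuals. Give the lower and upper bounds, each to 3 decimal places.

p₁ = P(outcome | exposed) = 211/2835 = 0.074427
p₀ = P(outcome | unexposed) = 75/1865 = 0.040214
Under exogeneity alone the bounds on PN are max{0,(p₁−p₀)/p₁} ≤ PN ≤ min{1,(1−p₀)/p₁}.
  lower = (p₁ − p₀)/p₁ = 0.034212 / 0.074427 ≈ 0.4597
  upper = min{1, (1 − p₀)/p₁} = 0.95979 / 0.074427 ≈ 12.8957 → capped at 1

0.460 ≤ PN ≤ 1.000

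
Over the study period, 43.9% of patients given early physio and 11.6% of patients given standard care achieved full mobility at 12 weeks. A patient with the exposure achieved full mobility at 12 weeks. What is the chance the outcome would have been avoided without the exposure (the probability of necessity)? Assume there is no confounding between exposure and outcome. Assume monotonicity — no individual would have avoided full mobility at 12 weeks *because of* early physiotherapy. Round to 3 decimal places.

p₁ = 0.439, p₀ = 0.116.
Under exogeneity and monotonicity, PN = (p₁ − p₀) / p₁.
PN = (0.439 − 0.116) / 0.439 = 0.323 / 0.439 ≈ 0.7358

PN ≈ 0.736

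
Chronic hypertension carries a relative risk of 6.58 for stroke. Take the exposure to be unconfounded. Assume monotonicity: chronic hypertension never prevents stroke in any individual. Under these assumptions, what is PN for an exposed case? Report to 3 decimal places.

Under exogeneity and monotonicity, PN = (RR − 1) / RR = 1 − 1/RR.
PN = (6.58 − 1) / 6.58 = 5.58 / 6.58 ≈ 0.8480

PN ≈ 0.848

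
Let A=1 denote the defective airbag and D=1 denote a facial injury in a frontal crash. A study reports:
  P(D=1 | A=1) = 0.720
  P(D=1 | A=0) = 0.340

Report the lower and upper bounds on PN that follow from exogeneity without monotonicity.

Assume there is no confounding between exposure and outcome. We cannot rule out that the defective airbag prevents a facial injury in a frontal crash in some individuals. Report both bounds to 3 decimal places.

0.528 ≤ PN ≤ 0.917

Let p₁ = 0.72, p₀ = 0.34.
Under exogeneity alone the bounds on PN are max{0,(p₁−p₀)/p₁} ≤ PN ≤ min{1,(1−p₀)/p₁}.
  lower = (p₁ − p₀)/p₁ = 0.38 / 0.72 ≈ 0.5278
  upper = min{1, (1 − p₀)/p₁} = 0.66 / 0.72 ≈ 0.9167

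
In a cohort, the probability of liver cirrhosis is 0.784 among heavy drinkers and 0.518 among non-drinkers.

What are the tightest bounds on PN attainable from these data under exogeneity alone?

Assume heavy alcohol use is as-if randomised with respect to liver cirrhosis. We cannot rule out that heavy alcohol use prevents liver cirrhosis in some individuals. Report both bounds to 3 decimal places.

0.339 ≤ PN ≤ 0.615

Let p₁ = 0.784, p₀ = 0.518.
Under exogeneity alone the bounds on PN are max{0,(p₁−p₀)/p₁} ≤ PN ≤ min{1,(1−p₀)/p₁}.
  lower = (p₁ − p₀)/p₁ = 0.266 / 0.784 ≈ 0.3393
  upper = min{1, (1 − p₀)/p₁} = 0.482 / 0.784 ≈ 0.6148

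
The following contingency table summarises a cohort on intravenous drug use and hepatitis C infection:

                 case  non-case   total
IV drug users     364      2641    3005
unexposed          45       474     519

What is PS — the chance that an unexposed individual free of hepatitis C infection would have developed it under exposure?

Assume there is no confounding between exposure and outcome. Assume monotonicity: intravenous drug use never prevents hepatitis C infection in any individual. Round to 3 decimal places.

p₁ = P(outcome | exposed) = 364/3005 = 0.12113
p₀ = P(outcome | unexposed) = 45/519 = 0.086705
Under exogeneity and monotonicity, PS = (p₁ − p₀)/(1 − p₀).
PS = (0.12113 − 0.086705) / 0.91329 ≈ 0.0377

PS ≈ 0.038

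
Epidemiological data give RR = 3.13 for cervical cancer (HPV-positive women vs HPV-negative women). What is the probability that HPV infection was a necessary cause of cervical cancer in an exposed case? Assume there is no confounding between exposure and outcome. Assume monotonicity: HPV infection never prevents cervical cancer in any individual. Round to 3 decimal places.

Under exogeneity and monotonicity, PN = (RR − 1) / RR = 1 − 1/RR.
PN = (3.13 − 1) / 3.13 = 2.13 / 3.13 ≈ 0.6805

PN ≈ 0.681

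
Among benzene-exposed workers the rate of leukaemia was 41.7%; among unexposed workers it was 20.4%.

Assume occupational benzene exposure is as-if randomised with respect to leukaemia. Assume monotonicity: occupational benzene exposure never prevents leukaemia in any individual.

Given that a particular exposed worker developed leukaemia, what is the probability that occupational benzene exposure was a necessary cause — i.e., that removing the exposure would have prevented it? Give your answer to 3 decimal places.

p₁ = 0.417, p₀ = 0.204.
Under exogeneity and monotonicity, PN = (p₁ − p₀) / p₁.
PN = (0.417 − 0.204) / 0.417 = 0.213 / 0.417 ≈ 0.5108

PN ≈ 0.511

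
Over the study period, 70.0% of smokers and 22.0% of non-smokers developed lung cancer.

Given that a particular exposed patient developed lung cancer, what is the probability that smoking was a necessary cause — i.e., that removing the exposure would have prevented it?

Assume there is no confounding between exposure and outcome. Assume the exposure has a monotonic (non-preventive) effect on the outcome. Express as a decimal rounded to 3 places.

p₁ = 0.7, p₀ = 0.22.
Under exogeneity and monotonicity, PN = (p₁ − p₀) / p₁.
PN = (0.7 − 0.22) / 0.7 = 0.48 / 0.7 ≈ 0.6857

PN ≈ 0.686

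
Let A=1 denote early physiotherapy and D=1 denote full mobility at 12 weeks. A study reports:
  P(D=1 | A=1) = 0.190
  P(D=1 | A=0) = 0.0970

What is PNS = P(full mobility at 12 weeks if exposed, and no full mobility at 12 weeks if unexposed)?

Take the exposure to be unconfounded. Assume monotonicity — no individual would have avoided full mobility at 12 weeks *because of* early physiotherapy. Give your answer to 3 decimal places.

Let p₁ = 0.19, p₀ = 0.097.
Under exogeneity and monotonicity, PNS = p₁ − p₀.
PNS = 0.19 − 0.097 = 0.093

PNS ≈ 0.093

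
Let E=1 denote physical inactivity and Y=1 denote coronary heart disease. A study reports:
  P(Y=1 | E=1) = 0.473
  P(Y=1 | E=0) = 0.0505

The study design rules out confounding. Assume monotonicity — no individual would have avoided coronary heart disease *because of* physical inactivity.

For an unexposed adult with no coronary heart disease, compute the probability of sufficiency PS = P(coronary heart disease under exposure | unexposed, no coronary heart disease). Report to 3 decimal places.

Let p₁ = 0.473, p₀ = 0.0505.
Under exogeneity and monotonicity, PS = (p₁ − p₀) / (1 − p₀).
PS = (0.473 − 0.0505) / (1 − 0.0505) = 0.4225 / 0.9495 ≈ 0.4450

PS ≈ 0.445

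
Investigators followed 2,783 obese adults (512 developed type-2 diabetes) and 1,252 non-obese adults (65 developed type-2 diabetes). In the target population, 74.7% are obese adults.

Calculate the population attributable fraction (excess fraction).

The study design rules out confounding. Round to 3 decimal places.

p₁ = P(outcome | exposed) = 512/2783 = 0.18397
p₀ = P(outcome | unexposed) = 65/1252 = 0.051917
Overall risk P(Y=1) = π·p₁ + (1−π)·p₀ = 0.747×0.18397 + 0.253×0.051917 = 0.15056.
Under exogeneity, PAF = [P(Y=1) − p₀] / P(Y=1).
PAF = (0.15056 − 0.051917) / 0.15056 ≈ 0.6552

PAF ≈ 0.655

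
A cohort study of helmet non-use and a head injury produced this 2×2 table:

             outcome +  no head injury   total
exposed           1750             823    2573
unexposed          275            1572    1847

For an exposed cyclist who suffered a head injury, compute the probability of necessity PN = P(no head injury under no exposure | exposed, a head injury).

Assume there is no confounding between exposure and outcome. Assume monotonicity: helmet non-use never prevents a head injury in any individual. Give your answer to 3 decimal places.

p₁ = P(outcome | exposed) = 1750/2573 = 0.68014
p₀ = P(outcome | unexposed) = 275/1847 = 0.14889
Under exogeneity and monotonicity, PN = (p₁ − p₀)/p₁.
PN = (0.68014 − 0.14889) / 0.68014 ≈ 0.7811

PN ≈ 0.781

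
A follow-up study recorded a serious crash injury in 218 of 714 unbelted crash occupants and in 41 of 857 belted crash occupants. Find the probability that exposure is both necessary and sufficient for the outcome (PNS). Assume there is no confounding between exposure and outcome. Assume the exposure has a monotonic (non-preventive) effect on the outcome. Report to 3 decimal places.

p₁ = P(outcome | exposed) = 218/714 = 0.30532
p₀ = P(outcome | unexposed) = 41/857 = 0.047841
Under exogeneity and monotonicity, PNS = p₁ − p₀.
PNS = 0.30532 − 0.047841 = 0.25748

PNS ≈ 0.257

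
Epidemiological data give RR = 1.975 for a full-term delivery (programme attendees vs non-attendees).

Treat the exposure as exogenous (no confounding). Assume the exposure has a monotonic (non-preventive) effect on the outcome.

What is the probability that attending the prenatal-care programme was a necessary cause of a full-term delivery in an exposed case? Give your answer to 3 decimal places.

PN ≈ 0.494

Under exogeneity and monotonicity, PN = (RR − 1) / RR = 1 − 1/RR.
PN = (1.975 − 1) / 1.975 = 0.975 / 1.975 ≈ 0.4937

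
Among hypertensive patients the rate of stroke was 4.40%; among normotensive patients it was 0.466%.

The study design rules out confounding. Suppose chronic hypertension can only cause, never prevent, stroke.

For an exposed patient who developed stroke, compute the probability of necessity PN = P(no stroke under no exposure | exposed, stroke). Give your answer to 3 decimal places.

p₁ = 0.044, p₀ = 0.00466.
Under exogeneity and monotonicity, PN = (p₁ − p₀) / p₁.
PN = (0.044 − 0.00466) / 0.044 = 0.03934 / 0.044 ≈ 0.8941

PN ≈ 0.894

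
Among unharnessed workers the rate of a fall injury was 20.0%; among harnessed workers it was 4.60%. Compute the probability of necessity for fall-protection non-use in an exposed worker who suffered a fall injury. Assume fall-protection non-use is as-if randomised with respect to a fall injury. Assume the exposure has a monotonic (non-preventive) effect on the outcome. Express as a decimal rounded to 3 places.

p₁ = 0.2, p₀ = 0.046.
Under exogeneity and monotonicity, PN = (p₁ − p₀) / p₁.
PN = (0.2 − 0.046) / 0.2 = 0.154 / 0.2 ≈ 0.7700

PN ≈ 0.770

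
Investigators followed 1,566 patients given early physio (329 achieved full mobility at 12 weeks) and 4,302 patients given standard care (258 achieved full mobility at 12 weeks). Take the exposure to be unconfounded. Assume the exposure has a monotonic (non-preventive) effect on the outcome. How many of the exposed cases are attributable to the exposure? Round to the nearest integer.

p₁ = P(outcome | exposed) = 329/1566 = 0.21009
p₀ = P(outcome | unexposed) = 258/4302 = 0.059972
PN = (p₁ − p₀)/p₁ = (0.21009 − 0.059972) / 0.21009 ≈ 0.71454.
Attributable cases ≈ PN × (exposed cases) = 0.71454 × 329 ≈ 235.08.

about 235 cases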